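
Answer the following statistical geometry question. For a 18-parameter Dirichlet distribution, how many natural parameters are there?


Exponential family dimension calculation:
Dirichlet with 18 components has 18 natural parameters.

18


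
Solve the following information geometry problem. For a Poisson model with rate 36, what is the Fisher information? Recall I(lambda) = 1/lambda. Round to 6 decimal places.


Fisher information for Poisson: I(lambda) = 1/lambda.
lambda = 36.
I(lambda) = 1/36 = 0.027778

0.027778


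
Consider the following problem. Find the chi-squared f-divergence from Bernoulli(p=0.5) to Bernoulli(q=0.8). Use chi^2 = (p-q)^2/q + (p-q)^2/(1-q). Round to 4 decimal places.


Chi-squared divergence between Bernoulli distributions:
chi^2 = (p-q)^2/q + (p-q)^2/(1-q).
p = 0.5, q = 0.8, p-q = -0.3.
(p-q)^2 = 0.09.
term1 = 0.09/0.8 = 0.1125.
term2 = 0.09/0.2 = 0.45.
chi^2 = 0.1125 + 0.45 = 0.5625

0.5625


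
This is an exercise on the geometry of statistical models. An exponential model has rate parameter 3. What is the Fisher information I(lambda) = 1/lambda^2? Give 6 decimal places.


Fisher information for exponential: I(lambda) = 1/lambda^2.
lambda = 3, lambda^2 = 9.
I = 1/9 = 0.111111

0.111111


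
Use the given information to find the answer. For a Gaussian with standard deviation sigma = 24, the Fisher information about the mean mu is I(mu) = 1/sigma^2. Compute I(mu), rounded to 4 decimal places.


The Fisher information for the mean of a normal distribution is I(mu) = 1/sigma^2.
sigma = 24, so sigma^2 = 576.
I(mu) = 1/576 = 0.0017

0.0017


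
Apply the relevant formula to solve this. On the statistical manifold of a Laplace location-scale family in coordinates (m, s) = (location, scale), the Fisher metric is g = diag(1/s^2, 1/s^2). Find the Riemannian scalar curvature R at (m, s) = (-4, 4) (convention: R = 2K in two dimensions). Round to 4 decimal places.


The metric has the form g = (A dm^2 + B ds^2)/s^2 with A = 1, B = 1.
Substitute u = sqrt(A/B)*m: g = B*(du^2 + ds^2)/s^2, i.e. B times the
Poincare upper half-plane metric, which has constant Gaussian curvature -1.
Scaling a 2D metric by a constant c divides the Gaussian curvature by c,
so K = -1/B = -1/(1) = -1.0000 everywhere (the point (m, s) = (-4, 4) is irrelevant:
the curvature is constant).
Scalar curvature in dimension 2: R = 2K = -2/(1) = -2.0000.

-2.0000


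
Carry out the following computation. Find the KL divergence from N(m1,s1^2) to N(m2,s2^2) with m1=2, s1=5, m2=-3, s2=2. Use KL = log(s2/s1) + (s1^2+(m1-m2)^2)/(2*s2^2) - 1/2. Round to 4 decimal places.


KL divergence between normal distributions:
KL = log(s2/s1) + (s1^2 + (m1-m2)^2)/(2*s2^2) - 1/2.
log(2/5) = -0.916291.
(5^2 + (2--3)^2)/(2*2^2) = (25 + 25)/8 = 6.25.
KL = -0.916291 + 6.25 - 0.5 = 4.8337

4.8337


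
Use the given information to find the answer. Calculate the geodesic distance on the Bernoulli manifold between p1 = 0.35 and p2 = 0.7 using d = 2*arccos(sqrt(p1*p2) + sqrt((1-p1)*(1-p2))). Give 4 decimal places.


Geodesic distance on Bernoulli manifold:
d(p1,p2) = 2*arccos(sqrt(p1*p2) + sqrt((1-p1)*(1-p2))).
sqrt(p1*p2) = sqrt(0.35*0.7) = 0.494975.
sqrt((1-p1)*(1-p2)) = sqrt(0.65*0.3) = 0.441588.
arg = 0.494975 + 0.441588 = 0.936563.
d = 2*arccos(0.936563) = 0.7162

0.7162


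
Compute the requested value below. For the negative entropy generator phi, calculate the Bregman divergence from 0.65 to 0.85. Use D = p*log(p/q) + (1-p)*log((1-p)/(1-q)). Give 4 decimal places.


Bregman divergence with negative entropy generator:
D = p*log(p/q) + (1-p)*log((1-p)/(1-q)).
p = 0.65, q = 0.85.
p*log(p/q) = 0.65*log(0.65/0.85) = -0.174372.
(1-p)*log((1-p)/(1-q)) = 0.35*log(0.35/0.15) = 0.296554.
D = -0.174372 + 0.296554 = 0.1222

0.1222


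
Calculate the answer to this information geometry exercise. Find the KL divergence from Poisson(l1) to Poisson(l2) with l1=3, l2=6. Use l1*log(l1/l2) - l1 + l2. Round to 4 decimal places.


KL divergence for Poisson:
KL = l1*log(l1/l2) - l1 + l2.
l1 = 3, l2 = 6.
log(3/6) = -0.693147.
l1*log(l1/l2) = 3 * -0.693147 = -2.079442.
KL = -2.079442 - 3 + 6 = 0.9206

0.9206


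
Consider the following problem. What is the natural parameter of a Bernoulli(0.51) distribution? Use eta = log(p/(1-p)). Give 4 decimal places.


Natural parameter for Bernoulli: eta = log(p/(1-p)).
p = 0.51, 1-p = 0.49.
p/(1-p) = 1.040816.
eta = log(1.040816) = 0.0400

0.0400


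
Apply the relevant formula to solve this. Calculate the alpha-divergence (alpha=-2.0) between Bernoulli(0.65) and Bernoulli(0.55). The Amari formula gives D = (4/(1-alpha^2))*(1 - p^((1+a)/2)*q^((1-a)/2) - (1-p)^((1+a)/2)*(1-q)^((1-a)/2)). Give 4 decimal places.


Amari alpha-divergence:
D = (4/(1-alpha^2))*(1 - p^((1+a)/2)*q^((1-a)/2) - (1-p)^((1+a)/2)*(1-q)^((1-a)/2)).
alpha = -2.0, p = 0.65, q = 0.55.
e1 = (1+alpha)/2 = -0.5, e2 = (1-alpha)/2 = 1.5.
t1 = p^e1 * q^e2 = 0.65^-0.5 * 0.55^1.5 = 0.505926.
t2 = (1-p)^e1 * (1-q)^e2 = 0.35^-0.5 * 0.45^1.5 = 0.510252.
4/(1-alpha^2) = -1.333333.
D = -1.333333*(1 - 0.505926 - 0.510252) = 0.0216

0.0216


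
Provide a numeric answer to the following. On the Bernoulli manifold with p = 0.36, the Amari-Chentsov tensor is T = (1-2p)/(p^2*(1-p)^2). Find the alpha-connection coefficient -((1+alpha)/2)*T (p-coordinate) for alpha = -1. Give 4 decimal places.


Skewness (Amari-Chentsov) tensor: T = (1-2p)/(p^2*(1-p)^2).
p = 0.36, 1-2p = 0.28, p^2 = 0.1296, (1-p)^2 = 0.4096.
T = 0.28/(0.1296 * 0.4096) = 5.274643.
In the p-coordinate, Gamma^(alpha) = Gamma^(0) - (alpha/2)*T with Gamma^(0) = (1/2)*g'(p) = -T/2,
so Gamma^(alpha) = -((1+alpha)/2)*T.
alpha = -1, -(1+alpha)/2 = 0.0.
Gamma = 0.0 * 5.274643 = 0.0000

0.0000


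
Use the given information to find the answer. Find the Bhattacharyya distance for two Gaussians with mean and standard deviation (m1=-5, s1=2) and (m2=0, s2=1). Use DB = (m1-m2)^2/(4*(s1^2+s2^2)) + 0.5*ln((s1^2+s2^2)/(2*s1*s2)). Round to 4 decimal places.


Bhattacharyya distance between two Gaussians:
DB = (m1-m2)^2/(4*(s1^2+s2^2)) + (1/2)*ln((s1^2+s2^2)/(2*s1*s2)).
(m1-m2)^2 = (-5)^2 = 25.
s1^2+s2^2 = 4 + 1 = 5.
term1 = 25/20 = 1.25.
term2 = 0.5*ln(5/4.0) = 0.111572.
DB = 1.25 + 0.111572 = 1.3616

1.3616


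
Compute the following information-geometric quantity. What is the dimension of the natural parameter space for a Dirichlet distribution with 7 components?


Exponential family dimension calculation:
Dirichlet with 7 components has 7 natural parameters.

7


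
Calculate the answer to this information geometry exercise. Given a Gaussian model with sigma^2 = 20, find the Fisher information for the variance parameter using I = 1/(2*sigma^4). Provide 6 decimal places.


Fisher information for variance: I(sigma^2) = 1/(2*sigma^4).
sigma^2 = 20, so sigma^4 = 400.
I = 1/(2*400) = 1/800 = 0.001250

0.001250


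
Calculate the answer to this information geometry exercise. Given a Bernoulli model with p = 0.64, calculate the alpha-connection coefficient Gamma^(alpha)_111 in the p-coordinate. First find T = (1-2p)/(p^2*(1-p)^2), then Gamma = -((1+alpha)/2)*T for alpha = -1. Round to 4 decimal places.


Skewness (Amari-Chentsov) tensor: T = (1-2p)/(p^2*(1-p)^2).
p = 0.64, 1-2p = -0.28, p^2 = 0.4096, (1-p)^2 = 0.1296.
T = -0.28/(0.4096 * 0.1296) = -5.274643.
In the p-coordinate, Gamma^(alpha) = Gamma^(0) - (alpha/2)*T with Gamma^(0) = (1/2)*g'(p) = -T/2,
so Gamma^(alpha) = -((1+alpha)/2)*T.
alpha = -1, -(1+alpha)/2 = 0.0.
Gamma = 0.0 * -5.274643 = 0.0000

0.0000


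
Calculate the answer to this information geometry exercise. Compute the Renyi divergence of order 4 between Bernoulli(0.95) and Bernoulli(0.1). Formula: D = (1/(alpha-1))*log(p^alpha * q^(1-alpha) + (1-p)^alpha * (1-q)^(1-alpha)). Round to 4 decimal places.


Renyi divergence of order alpha between Bernoulli distributions:
D = (1/(alpha-1))*log(p^alpha * q^(1-alpha) + (1-p)^alpha * (1-q)^(1-alpha)).
alpha = 4, p = 0.95, q = 0.1.
p^alpha * q^(1-alpha) = 0.95^4 * 0.1^-3 = 814.50625.
(1-p)^alpha * (1-q)^(1-alpha) = 0.05^4 * 0.9^-3 = 9e-06.
sum = 814.50625 + 9e-06 = 814.506259.
D = (1/3)*log(814.506259) = 2.2342

2.2342


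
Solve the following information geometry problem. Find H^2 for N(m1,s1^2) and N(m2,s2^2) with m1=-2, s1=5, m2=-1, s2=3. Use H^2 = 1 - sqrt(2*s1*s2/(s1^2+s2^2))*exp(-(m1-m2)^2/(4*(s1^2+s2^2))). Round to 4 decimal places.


Squared Hellinger distance for Gaussians:
H^2 = 1 - sqrt(2*s1*s2/(s1^2+s2^2)) * exp(-(m1-m2)^2/(4*(s1^2+s2^2))).
s1^2 = 25, s2^2 = 9, s1^2+s2^2 = 34.
sqrt(2*5*3/(34)) = 0.939336.
(m1-m2)^2 = (-1)^2 = 1.
exp(-1/(4*34)) = exp(-0.007353) = 0.992674.
H^2 = 1 - 0.939336*0.992674 = 0.0675

0.0675


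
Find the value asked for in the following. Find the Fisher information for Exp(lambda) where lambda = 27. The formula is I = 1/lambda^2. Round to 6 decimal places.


Fisher information for exponential: I(lambda) = 1/lambda^2.
lambda = 27, lambda^2 = 729.
I = 1/729 = 0.001372

0.001372


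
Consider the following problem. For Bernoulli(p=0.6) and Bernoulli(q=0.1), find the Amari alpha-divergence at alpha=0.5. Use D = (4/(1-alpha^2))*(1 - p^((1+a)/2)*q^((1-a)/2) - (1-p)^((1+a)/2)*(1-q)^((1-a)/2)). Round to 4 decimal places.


Amari alpha-divergence:
D = (4/(1-alpha^2))*(1 - p^((1+a)/2)*q^((1-a)/2) - (1-p)^((1+a)/2)*(1-q)^((1-a)/2)).
alpha = 0.5, p = 0.6, q = 0.1.
e1 = (1+alpha)/2 = 0.75, e2 = (1-alpha)/2 = 0.25.
t1 = p^e1 * q^e2 = 0.6^0.75 * 0.1^0.25 = 0.383366.
t2 = (1-p)^e1 * (1-q)^e2 = 0.4^0.75 * 0.9^0.25 = 0.489898.
4/(1-alpha^2) = 5.333333.
D = 5.333333*(1 - 0.383366 - 0.489898) = 0.6759

0.6759


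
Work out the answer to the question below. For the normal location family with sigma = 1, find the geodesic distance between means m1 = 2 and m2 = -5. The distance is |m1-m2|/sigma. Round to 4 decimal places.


On the fixed-variance normal subfamily, geodesic distance = |m1-m2|/sigma.
|2 - -5| = 7.
sigma = 1.
d = 7/1 = 7.0000

7.0000


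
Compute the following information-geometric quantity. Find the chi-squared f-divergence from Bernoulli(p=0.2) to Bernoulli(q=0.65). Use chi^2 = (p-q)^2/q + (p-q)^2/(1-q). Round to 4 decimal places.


Chi-squared divergence between Bernoulli distributions:
chi^2 = (p-q)^2/q + (p-q)^2/(1-q).
p = 0.2, q = 0.65, p-q = -0.45.
(p-q)^2 = 0.2025.
term1 = 0.2025/0.65 = 0.311538.
term2 = 0.2025/0.35 = 0.578571.
chi^2 = 0.311538 + 0.578571 = 0.8901

0.8901


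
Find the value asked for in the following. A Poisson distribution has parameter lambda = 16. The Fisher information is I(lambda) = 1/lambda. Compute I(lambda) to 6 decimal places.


Fisher information for Poisson: I(lambda) = 1/lambda.
lambda = 16.
I(lambda) = 1/16 = 0.062500

0.062500


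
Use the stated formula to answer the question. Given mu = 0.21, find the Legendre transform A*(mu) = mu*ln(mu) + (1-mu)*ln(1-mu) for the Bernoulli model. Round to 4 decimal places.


Legendre transform for Bernoulli:
A*(mu) = mu*log(mu) + (1-mu)*log(1-mu).
mu = 0.21, 1-mu = 0.79.
mu*log(mu) = 0.21*log(0.21) = -0.327736.
(1-mu)*log(1-mu) = 0.79*log(0.79) = -0.186221.
A* = -0.327736 + -0.186221 = -0.5140

-0.5140


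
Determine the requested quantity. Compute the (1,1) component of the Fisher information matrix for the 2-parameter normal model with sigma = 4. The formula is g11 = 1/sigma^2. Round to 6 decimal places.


For the 2-parameter normal family, the Fisher metric has:
  g11 = 1/sigma^2, g22 = 2/sigma^2.
sigma = 4, sigma^2 = 16.
g11 = 0.062500

0.062500


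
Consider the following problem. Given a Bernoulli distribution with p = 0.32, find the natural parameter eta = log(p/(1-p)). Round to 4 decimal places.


Natural parameter for Bernoulli: eta = log(p/(1-p)).
p = 0.32, 1-p = 0.68.
p/(1-p) = 0.470588.
eta = log(0.470588) = -0.7538

-0.7538


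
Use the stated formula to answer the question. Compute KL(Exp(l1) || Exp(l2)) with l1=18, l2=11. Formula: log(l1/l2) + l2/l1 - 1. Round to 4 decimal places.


KL divergence for exponential family:
KL = log(l1/l2) + l2/l1 - 1.
log(18/11) = 0.492476.
11/18 = 0.611111.
KL = 0.492476 + 0.611111 - 1 = 0.1036

0.1036


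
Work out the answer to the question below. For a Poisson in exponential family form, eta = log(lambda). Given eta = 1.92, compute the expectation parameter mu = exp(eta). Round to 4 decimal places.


Expectation parameter for Poisson exponential family:
mu = exp(eta).
eta = 1.92.
mu = exp(1.92) = 6.8210

6.8210


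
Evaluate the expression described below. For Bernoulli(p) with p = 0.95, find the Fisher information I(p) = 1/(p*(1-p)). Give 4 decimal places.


For Bernoulli(p), Fisher information is I(p) = 1/(p*(1-p)).
p = 0.95, 1-p = 0.05.
p*(1-p) = 0.0475.
I(p) = 1/0.0475 = 21.0526

21.0526


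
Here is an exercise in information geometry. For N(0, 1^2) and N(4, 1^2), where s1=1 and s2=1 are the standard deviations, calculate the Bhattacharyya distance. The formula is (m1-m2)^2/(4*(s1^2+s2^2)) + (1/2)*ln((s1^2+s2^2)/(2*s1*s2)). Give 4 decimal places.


Bhattacharyya distance between two Gaussians:
DB = (m1-m2)^2/(4*(s1^2+s2^2)) + (1/2)*ln((s1^2+s2^2)/(2*s1*s2)).
(m1-m2)^2 = (-4)^2 = 16.
s1^2+s2^2 = 1 + 1 = 2.
term1 = 16/8 = 2.0.
term2 = 0.5*ln(2/2.0) = 0.0.
DB = 2.0 + 0.0 = 2.0000

2.0000


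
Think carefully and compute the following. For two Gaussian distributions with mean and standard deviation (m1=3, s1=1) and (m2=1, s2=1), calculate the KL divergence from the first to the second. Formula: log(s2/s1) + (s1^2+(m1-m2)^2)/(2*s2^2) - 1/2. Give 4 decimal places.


KL divergence between normal distributions:
KL = log(s2/s1) + (s1^2 + (m1-m2)^2)/(2*s2^2) - 1/2.
log(1/1) = 0.0.
(1^2 + (3-1)^2)/(2*1^2) = (1 + 4)/2 = 2.5.
KL = 0.0 + 2.5 - 0.5 = 2.0000

2.0000


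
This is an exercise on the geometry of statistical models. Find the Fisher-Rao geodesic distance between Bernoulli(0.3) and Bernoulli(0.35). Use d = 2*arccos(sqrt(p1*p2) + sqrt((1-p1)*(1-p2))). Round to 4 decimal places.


Geodesic distance on Bernoulli manifold:
d(p1,p2) = 2*arccos(sqrt(p1*p2) + sqrt((1-p1)*(1-p2))).
sqrt(p1*p2) = sqrt(0.3*0.35) = 0.324037.
sqrt((1-p1)*(1-p2)) = sqrt(0.7*0.65) = 0.674537.
arg = 0.324037 + 0.674537 = 0.998574.
d = 2*arccos(0.998574) = 0.1068

0.1068


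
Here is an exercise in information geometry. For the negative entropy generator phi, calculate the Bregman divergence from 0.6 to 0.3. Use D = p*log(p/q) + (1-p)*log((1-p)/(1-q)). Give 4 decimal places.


Bregman divergence with negative entropy generator:
D = p*log(p/q) + (1-p)*log((1-p)/(1-q)).
p = 0.6, q = 0.3.
p*log(p/q) = 0.6*log(0.6/0.3) = 0.415888.
(1-p)*log((1-p)/(1-q)) = 0.4*log(0.4/0.7) = -0.223846.
D = 0.415888 + -0.223846 = 0.1920

0.1920


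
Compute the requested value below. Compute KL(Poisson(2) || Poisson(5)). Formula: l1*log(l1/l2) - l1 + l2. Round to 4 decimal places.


KL divergence for Poisson:
KL = l1*log(l1/l2) - l1 + l2.
l1 = 2, l2 = 5.
log(2/5) = -0.916291.
l1*log(l1/l2) = 2 * -0.916291 = -1.832581.
KL = -1.832581 - 2 + 5 = 1.1674

1.1674


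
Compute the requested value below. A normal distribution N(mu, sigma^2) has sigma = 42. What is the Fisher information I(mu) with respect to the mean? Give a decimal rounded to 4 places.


The Fisher information for the mean of a normal distribution is I(mu) = 1/sigma^2.
sigma = 42, so sigma^2 = 1764.
I(mu) = 1/1764 = 0.0006

0.0006


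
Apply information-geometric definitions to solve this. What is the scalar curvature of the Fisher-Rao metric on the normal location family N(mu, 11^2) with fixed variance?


This family has a single free parameter, so its statistical manifold
is 1-dimensional. The Riemann curvature tensor of any 1-dimensional
Riemannian manifold vanishes identically, so R = 0.

0


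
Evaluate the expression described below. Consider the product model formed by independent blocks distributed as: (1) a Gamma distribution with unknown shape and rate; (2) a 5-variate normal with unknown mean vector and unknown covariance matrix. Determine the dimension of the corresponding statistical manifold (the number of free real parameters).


The dimension of a statistical manifold equals the number of free
(independent) real parameters of the model. For a product of independent
blocks the parameter counts add.
- Gamma (shape, rate): 2.
- 5-variate normal: 5 (mean) + 5*6/2 = 15 (symmetric covariance) = 20.
Total = 2 + 20 = 22.
Dimension = 22

22


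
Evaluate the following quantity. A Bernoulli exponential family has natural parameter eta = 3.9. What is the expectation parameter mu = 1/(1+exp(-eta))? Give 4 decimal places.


Dual coordinate (expectation parameter) for Bernoulli:
mu = 1/(1+exp(-eta)).
eta = 3.9.
exp(-eta) = exp(-3.9) = 0.020242.
mu = 1/(1+0.020242) = 0.9802

0.9802


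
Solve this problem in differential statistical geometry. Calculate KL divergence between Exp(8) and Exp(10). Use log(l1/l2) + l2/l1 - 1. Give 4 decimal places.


KL divergence for exponential family:
KL = log(l1/l2) + l2/l1 - 1.
log(8/10) = -0.223144.
10/8 = 1.25.
KL = -0.223144 + 1.25 - 1 = 0.0269

0.0269


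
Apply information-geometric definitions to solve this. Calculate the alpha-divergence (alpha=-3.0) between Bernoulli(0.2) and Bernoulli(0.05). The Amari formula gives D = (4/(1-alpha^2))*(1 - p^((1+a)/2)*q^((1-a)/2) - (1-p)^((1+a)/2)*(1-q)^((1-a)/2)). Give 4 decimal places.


Amari alpha-divergence:
D = (4/(1-alpha^2))*(1 - p^((1+a)/2)*q^((1-a)/2) - (1-p)^((1+a)/2)*(1-q)^((1-a)/2)).
alpha = -3.0, p = 0.2, q = 0.05.
e1 = (1+alpha)/2 = -1.0, e2 = (1-alpha)/2 = 2.0.
t1 = p^e1 * q^e2 = 0.2^-1.0 * 0.05^2.0 = 0.0125.
t2 = (1-p)^e1 * (1-q)^e2 = 0.8^-1.0 * 0.95^2.0 = 1.128125.
4/(1-alpha^2) = -0.5.
D = -0.5*(1 - 0.0125 - 1.128125) = 0.0703

0.0703


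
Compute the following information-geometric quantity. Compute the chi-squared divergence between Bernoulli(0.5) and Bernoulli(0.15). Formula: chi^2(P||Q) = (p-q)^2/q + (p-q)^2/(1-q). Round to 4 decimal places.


Chi-squared divergence between Bernoulli distributions:
chi^2 = (p-q)^2/q + (p-q)^2/(1-q).
p = 0.5, q = 0.15, p-q = 0.35.
(p-q)^2 = 0.1225.
term1 = 0.1225/0.15 = 0.816667.
term2 = 0.1225/0.85 = 0.144118.
chi^2 = 0.816667 + 0.144118 = 0.9608

0.9608


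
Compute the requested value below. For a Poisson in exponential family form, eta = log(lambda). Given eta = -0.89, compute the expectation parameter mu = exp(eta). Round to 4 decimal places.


Expectation parameter for Poisson exponential family:
mu = exp(eta).
eta = -0.89.
mu = exp(-0.89) = 0.4107

0.4107


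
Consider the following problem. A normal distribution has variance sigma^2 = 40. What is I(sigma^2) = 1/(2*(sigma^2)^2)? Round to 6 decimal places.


Fisher information for variance: I(sigma^2) = 1/(2*sigma^4).
sigma^2 = 40, so sigma^4 = 1600.
I = 1/(2*1600) = 1/3200 = 0.000313

0.000313


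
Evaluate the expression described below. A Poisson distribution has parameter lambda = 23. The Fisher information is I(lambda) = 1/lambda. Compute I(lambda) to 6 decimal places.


Fisher information for Poisson: I(lambda) = 1/lambda.
lambda = 23.
I(lambda) = 1/23 = 0.043478

0.043478


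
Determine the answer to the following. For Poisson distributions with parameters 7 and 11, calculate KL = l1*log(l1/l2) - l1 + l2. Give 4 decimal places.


KL divergence for Poisson:
KL = l1*log(l1/l2) - l1 + l2.
l1 = 7, l2 = 11.
log(7/11) = -0.451985.
l1*log(l1/l2) = 7 * -0.451985 = -3.163896.
KL = -3.163896 - 7 + 11 = 0.8361

0.8361


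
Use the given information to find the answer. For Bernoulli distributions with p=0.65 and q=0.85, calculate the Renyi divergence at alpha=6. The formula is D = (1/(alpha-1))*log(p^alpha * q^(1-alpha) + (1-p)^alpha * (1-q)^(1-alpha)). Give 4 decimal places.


Renyi divergence of order alpha between Bernoulli distributions:
D = (1/(alpha-1))*log(p^alpha * q^(1-alpha) + (1-p)^alpha * (1-q)^(1-alpha)).
alpha = 6, p = 0.65, q = 0.85.
p^alpha * q^(1-alpha) = 0.65^6 * 0.85^-5 = 0.169975.
(1-p)^alpha * (1-q)^(1-alpha) = 0.35^6 * 0.15^-5 = 24.207613.
sum = 0.169975 + 24.207613 = 24.377588.
D = (1/5)*log(24.377588) = 0.6387

0.6387


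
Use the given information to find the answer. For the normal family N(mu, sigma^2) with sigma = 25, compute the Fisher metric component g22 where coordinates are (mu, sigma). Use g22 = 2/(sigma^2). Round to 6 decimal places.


For the 2-parameter normal family, the Fisher metric has:
  g11 = 1/sigma^2, g22 = 2/sigma^2.
sigma = 25, sigma^2 = 625.
g22 = 0.003200

0.003200


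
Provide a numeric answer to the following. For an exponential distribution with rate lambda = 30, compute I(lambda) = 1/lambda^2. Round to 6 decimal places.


Fisher information for exponential: I(lambda) = 1/lambda^2.
lambda = 30, lambda^2 = 900.
I = 1/900 = 0.001111

0.001111


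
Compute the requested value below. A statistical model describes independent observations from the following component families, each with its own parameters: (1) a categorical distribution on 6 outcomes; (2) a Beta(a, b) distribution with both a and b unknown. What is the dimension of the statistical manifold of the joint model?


The dimension of a statistical manifold equals the number of free
(independent) real parameters of the model. For a product of independent
blocks the parameter counts add.
- categorical on 6 outcomes (probabilities sum to 1): 6-1 = 5.
- Beta (a, b): 2.
Total = 5 + 2 = 7.
Dimension = 7

7


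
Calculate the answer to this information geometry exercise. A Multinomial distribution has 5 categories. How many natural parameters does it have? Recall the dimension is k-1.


Exponential family dimension calculation:
For Multinomial with k=5 categories, dim = k-1 = 4.

4


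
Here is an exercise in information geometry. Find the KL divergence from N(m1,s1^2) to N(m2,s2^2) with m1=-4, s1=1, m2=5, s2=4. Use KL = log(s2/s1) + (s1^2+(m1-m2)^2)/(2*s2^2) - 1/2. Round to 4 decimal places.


KL divergence between normal distributions:
KL = log(s2/s1) + (s1^2 + (m1-m2)^2)/(2*s2^2) - 1/2.
log(4/1) = 1.386294.
(1^2 + (-4-5)^2)/(2*4^2) = (1 + 81)/32 = 2.5625.
KL = 1.386294 + 2.5625 - 0.5 = 3.4488

3.4488


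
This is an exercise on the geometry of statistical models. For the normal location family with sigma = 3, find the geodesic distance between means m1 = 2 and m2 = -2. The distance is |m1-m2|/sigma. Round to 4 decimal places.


On the fixed-variance normal subfamily, geodesic distance = |m1-m2|/sigma.
|2 - -2| = 4.
sigma = 3.
d = 4/3 = 1.3333

1.3333


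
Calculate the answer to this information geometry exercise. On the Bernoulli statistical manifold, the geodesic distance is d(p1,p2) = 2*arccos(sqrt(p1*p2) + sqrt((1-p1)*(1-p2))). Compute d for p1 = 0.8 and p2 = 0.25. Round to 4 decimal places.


Geodesic distance on Bernoulli manifold:
d(p1,p2) = 2*arccos(sqrt(p1*p2) + sqrt((1-p1)*(1-p2))).
sqrt(p1*p2) = sqrt(0.8*0.25) = 0.447214.
sqrt((1-p1)*(1-p2)) = sqrt(0.2*0.75) = 0.387298.
arg = 0.447214 + 0.387298 = 0.834512.
d = 2*arccos(0.834512) = 1.1671

1.1671


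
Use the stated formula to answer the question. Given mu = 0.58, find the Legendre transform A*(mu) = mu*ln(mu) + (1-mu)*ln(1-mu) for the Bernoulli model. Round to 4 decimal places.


Legendre transform for Bernoulli:
A*(mu) = mu*log(mu) + (1-mu)*log(1-mu).
mu = 0.58, 1-mu = 0.42.
mu*log(mu) = 0.58*log(0.58) = -0.315942.
(1-mu)*log(1-mu) = 0.42*log(0.42) = -0.36435.
A* = -0.315942 + -0.36435 = -0.6803

-0.6803


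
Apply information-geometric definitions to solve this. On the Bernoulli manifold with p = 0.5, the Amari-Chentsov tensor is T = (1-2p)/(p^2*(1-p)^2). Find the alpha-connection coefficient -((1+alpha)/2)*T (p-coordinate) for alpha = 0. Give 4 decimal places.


Skewness (Amari-Chentsov) tensor: T = (1-2p)/(p^2*(1-p)^2).
p = 0.5, 1-2p = 0.0, p^2 = 0.25, (1-p)^2 = 0.25.
T = 0.0/(0.25 * 0.25) = 0.0.
In the p-coordinate, Gamma^(alpha) = Gamma^(0) - (alpha/2)*T with Gamma^(0) = (1/2)*g'(p) = -T/2,
so Gamma^(alpha) = -((1+alpha)/2)*T.
alpha = 0, -(1+alpha)/2 = -0.5.
Gamma = -0.5 * 0.0 = 0.0000

0.0000


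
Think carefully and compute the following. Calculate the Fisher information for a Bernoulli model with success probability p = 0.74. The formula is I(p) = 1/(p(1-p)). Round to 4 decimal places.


For Bernoulli(p), Fisher information is I(p) = 1/(p*(1-p)).
p = 0.74, 1-p = 0.26.
p*(1-p) = 0.1924.
I(p) = 1/0.1924 = 5.1975

5.1975


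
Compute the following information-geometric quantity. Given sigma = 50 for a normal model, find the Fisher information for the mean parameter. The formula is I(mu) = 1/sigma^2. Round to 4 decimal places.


The Fisher information for the mean of a normal distribution is I(mu) = 1/sigma^2.
sigma = 50, so sigma^2 = 2500.
I(mu) = 1/2500 = 0.0004

0.0004


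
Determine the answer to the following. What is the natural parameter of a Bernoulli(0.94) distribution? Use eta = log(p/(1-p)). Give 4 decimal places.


Natural parameter for Bernoulli: eta = log(p/(1-p)).
p = 0.94, 1-p = 0.06.
p/(1-p) = 15.666667.
eta = log(15.666667) = 2.7515

2.7515


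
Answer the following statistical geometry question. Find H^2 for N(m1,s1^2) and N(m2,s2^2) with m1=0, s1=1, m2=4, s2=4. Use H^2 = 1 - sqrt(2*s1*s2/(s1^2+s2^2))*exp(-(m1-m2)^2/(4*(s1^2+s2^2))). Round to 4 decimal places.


Squared Hellinger distance for Gaussians:
H^2 = 1 - sqrt(2*s1*s2/(s1^2+s2^2)) * exp(-(m1-m2)^2/(4*(s1^2+s2^2))).
s1^2 = 1, s2^2 = 16, s1^2+s2^2 = 17.
sqrt(2*1*4/(17)) = 0.685994.
(m1-m2)^2 = (-4)^2 = 16.
exp(-16/(4*17)) = exp(-0.235294) = 0.790338.
H^2 = 1 - 0.685994*0.790338 = 0.4578

0.4578


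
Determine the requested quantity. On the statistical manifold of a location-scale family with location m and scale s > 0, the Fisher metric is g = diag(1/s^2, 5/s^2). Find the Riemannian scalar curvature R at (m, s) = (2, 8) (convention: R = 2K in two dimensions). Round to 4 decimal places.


The metric has the form g = (A dm^2 + B ds^2)/s^2 with A = 1, B = 5.
Substitute u = sqrt(A/B)*m: g = B*(du^2 + ds^2)/s^2, i.e. B times the
Poincare upper half-plane metric, which has constant Gaussian curvature -1.
Scaling a 2D metric by a constant c divides the Gaussian curvature by c,
so K = -1/B = -1/(5) = -0.2000 everywhere (the point (m, s) = (2, 8) is irrelevant:
the curvature is constant).
Scalar curvature in dimension 2: R = 2K = -2/(5) = -0.4000.

-0.4000


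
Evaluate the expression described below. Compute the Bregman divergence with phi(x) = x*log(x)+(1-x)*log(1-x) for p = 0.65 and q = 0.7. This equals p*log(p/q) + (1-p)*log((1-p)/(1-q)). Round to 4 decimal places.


Bregman divergence with negative entropy generator:
D = p*log(p/q) + (1-p)*log((1-p)/(1-q)).
p = 0.65, q = 0.7.
p*log(p/q) = 0.65*log(0.65/0.7) = -0.04817.
(1-p)*log((1-p)/(1-q)) = 0.35*log(0.35/0.3) = 0.053953.
D = -0.04817 + 0.053953 = 0.0058

0.0058


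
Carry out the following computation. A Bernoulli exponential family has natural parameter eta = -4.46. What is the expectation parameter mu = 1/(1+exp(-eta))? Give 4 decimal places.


Dual coordinate (expectation parameter) for Bernoulli:
mu = 1/(1+exp(-eta)).
eta = -4.46.
exp(-eta) = exp(4.46) = 86.487509.
mu = 1/(1+86.487509) = 0.0114

0.0114


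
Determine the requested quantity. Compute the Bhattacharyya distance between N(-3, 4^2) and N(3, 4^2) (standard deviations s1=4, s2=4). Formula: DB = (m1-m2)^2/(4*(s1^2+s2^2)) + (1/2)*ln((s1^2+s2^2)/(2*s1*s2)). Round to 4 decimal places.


Bhattacharyya distance between two Gaussians:
DB = (m1-m2)^2/(4*(s1^2+s2^2)) + (1/2)*ln((s1^2+s2^2)/(2*s1*s2)).
(m1-m2)^2 = (-6)^2 = 36.
s1^2+s2^2 = 16 + 16 = 32.
term1 = 36/128 = 0.28125.
term2 = 0.5*ln(32/32.0) = 0.0.
DB = 0.28125 + 0.0 = 0.2813

0.2813


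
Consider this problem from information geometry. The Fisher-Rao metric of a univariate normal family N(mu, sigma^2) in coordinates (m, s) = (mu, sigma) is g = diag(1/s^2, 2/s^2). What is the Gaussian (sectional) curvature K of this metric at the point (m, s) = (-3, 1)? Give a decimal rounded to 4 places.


The metric has the form g = (A dm^2 + B ds^2)/s^2 with A = 1, B = 2.
Substitute u = sqrt(A/B)*m: g = B*(du^2 + ds^2)/s^2, i.e. B times the
Poincare upper half-plane metric, which has constant Gaussian curvature -1.
Scaling a 2D metric by a constant c divides the Gaussian curvature by c,
so K = -1/B = -1/(2) = -0.5000 everywhere (the point (m, s) = (-3, 1) is irrelevant:
the curvature is constant).
The requested Gaussian curvature is K = -0.5000.

-0.5000


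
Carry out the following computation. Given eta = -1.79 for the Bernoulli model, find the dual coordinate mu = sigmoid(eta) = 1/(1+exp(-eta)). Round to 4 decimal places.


Dual coordinate (expectation parameter) for Bernoulli:
mu = 1/(1+exp(-eta)).
eta = -1.79.
exp(-eta) = exp(1.79) = 5.989452.
mu = 1/(1+5.989452) = 0.1431

0.1431


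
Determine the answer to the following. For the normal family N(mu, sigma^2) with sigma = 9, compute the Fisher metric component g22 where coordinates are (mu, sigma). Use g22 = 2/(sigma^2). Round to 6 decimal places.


For the 2-parameter normal family, the Fisher metric has:
  g11 = 1/sigma^2, g22 = 2/sigma^2.
sigma = 9, sigma^2 = 81.
g22 = 0.024691

0.024691


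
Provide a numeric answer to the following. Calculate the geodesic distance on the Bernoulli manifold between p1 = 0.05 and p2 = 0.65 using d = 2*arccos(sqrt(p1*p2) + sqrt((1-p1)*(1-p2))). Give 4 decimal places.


Geodesic distance on Bernoulli manifold:
d(p1,p2) = 2*arccos(sqrt(p1*p2) + sqrt((1-p1)*(1-p2))).
sqrt(p1*p2) = sqrt(0.05*0.65) = 0.180278.
sqrt((1-p1)*(1-p2)) = sqrt(0.95*0.35) = 0.576628.
arg = 0.180278 + 0.576628 = 0.756906.
d = 2*arccos(0.756906) = 1.4245

1.4245


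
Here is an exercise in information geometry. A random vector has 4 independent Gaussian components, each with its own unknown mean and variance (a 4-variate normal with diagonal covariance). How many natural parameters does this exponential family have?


Exponential family dimension calculation:
Each univariate normal has two natural parameters (mu/sigma^2 and -1/(2 sigma^2)).
With 4 independent components, dim = 2 * 4 = 8.

8


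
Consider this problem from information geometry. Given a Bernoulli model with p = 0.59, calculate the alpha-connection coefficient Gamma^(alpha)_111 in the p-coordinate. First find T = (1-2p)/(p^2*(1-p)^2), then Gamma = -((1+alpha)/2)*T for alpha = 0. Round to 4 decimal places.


Skewness (Amari-Chentsov) tensor: T = (1-2p)/(p^2*(1-p)^2).
p = 0.59, 1-2p = -0.18, p^2 = 0.3481, (1-p)^2 = 0.1681.
T = -0.18/(0.3481 * 0.1681) = -3.076102.
In the p-coordinate, Gamma^(alpha) = Gamma^(0) - (alpha/2)*T with Gamma^(0) = (1/2)*g'(p) = -T/2,
so Gamma^(alpha) = -((1+alpha)/2)*T.
alpha = 0, -(1+alpha)/2 = -0.5.
Gamma = -0.5 * -3.076102 = 1.5381

1.5381


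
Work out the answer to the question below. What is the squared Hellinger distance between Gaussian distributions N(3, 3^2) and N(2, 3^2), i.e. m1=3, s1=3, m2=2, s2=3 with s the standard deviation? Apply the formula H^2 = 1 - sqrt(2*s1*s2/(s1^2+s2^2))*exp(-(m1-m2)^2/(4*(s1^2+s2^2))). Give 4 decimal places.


Squared Hellinger distance for Gaussians:
H^2 = 1 - sqrt(2*s1*s2/(s1^2+s2^2)) * exp(-(m1-m2)^2/(4*(s1^2+s2^2))).
s1^2 = 9, s2^2 = 9, s1^2+s2^2 = 18.
sqrt(2*3*3/(18)) = 1.0.
(m1-m2)^2 = (1)^2 = 1.
exp(-1/(4*18)) = exp(-0.013889) = 0.986207.
H^2 = 1 - 1.0*0.986207 = 0.0138

0.0138


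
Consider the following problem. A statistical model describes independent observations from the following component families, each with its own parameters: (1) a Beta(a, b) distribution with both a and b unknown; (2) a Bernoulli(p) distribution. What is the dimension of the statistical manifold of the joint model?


The dimension of a statistical manifold equals the number of free
(independent) real parameters of the model. For a product of independent
blocks the parameter counts add.
- Beta (a, b): 2.
- Bernoulli (p): 1.
Total = 2 + 1 = 3.
Dimension = 3

3


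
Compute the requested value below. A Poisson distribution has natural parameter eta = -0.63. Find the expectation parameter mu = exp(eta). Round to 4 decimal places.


Expectation parameter for Poisson exponential family:
mu = exp(eta).
eta = -0.63.
mu = exp(-0.63) = 0.5326

0.5326


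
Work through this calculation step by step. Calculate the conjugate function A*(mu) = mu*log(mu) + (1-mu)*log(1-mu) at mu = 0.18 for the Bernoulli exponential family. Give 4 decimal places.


Legendre transform for Bernoulli:
A*(mu) = mu*log(mu) + (1-mu)*log(1-mu).
mu = 0.18, 1-mu = 0.82.
mu*log(mu) = 0.18*log(0.18) = -0.308664.
(1-mu)*log(1-mu) = 0.82*log(0.82) = -0.16273.
A* = -0.308664 + -0.16273 = -0.4714

-0.4714


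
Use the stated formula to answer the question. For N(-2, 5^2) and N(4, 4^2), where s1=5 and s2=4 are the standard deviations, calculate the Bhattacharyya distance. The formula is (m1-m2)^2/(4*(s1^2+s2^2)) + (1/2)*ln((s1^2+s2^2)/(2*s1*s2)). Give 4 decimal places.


Bhattacharyya distance between two Gaussians:
DB = (m1-m2)^2/(4*(s1^2+s2^2)) + (1/2)*ln((s1^2+s2^2)/(2*s1*s2)).
(m1-m2)^2 = (-6)^2 = 36.
s1^2+s2^2 = 25 + 16 = 41.
term1 = 36/164 = 0.219512.
term2 = 0.5*ln(41/40.0) = 0.012346.
DB = 0.219512 + 0.012346 = 0.2319

0.2319


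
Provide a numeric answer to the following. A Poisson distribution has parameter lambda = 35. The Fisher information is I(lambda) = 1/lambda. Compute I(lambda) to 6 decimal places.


Fisher information for Poisson: I(lambda) = 1/lambda.
lambda = 35.
I(lambda) = 1/35 = 0.028571

0.028571


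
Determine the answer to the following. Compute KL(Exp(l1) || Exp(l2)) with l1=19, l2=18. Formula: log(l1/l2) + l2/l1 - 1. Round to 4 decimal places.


KL divergence for exponential family:
KL = log(l1/l2) + l2/l1 - 1.
log(19/18) = 0.054067.
18/19 = 0.947368.
KL = 0.054067 + 0.947368 - 1 = 0.0014

0.0014


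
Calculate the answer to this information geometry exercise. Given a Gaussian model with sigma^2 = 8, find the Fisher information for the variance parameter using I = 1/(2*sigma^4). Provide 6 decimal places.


Fisher information for variance: I(sigma^2) = 1/(2*sigma^4).
sigma^2 = 8, so sigma^4 = 64.
I = 1/(2*64) = 1/128 = 0.007813

0.007813


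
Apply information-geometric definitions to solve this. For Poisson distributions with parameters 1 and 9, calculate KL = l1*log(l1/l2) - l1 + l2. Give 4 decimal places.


KL divergence for Poisson:
KL = l1*log(l1/l2) - l1 + l2.
l1 = 1, l2 = 9.
log(1/9) = -2.197225.
l1*log(l1/l2) = 1 * -2.197225 = -2.197225.
KL = -2.197225 - 1 + 9 = 5.8028

5.8028


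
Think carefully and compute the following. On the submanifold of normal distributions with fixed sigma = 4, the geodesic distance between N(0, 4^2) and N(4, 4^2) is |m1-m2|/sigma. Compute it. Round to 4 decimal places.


On the fixed-variance normal subfamily, geodesic distance = |m1-m2|/sigma.
|0 - 4| = 4.
sigma = 4.
d = 4/4 = 1.0000

1.0000


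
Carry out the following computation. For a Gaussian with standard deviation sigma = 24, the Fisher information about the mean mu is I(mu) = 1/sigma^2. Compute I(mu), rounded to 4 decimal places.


The Fisher information for the mean of a normal distribution is I(mu) = 1/sigma^2.
sigma = 24, so sigma^2 = 576.
I(mu) = 1/576 = 0.0017

0.0017


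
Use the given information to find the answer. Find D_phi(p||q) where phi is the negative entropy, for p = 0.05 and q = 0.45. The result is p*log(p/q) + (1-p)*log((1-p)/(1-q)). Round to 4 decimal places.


Bregman divergence with negative entropy generator:
D = p*log(p/q) + (1-p)*log((1-p)/(1-q)).
p = 0.05, q = 0.45.
p*log(p/q) = 0.05*log(0.05/0.45) = -0.109861.
(1-p)*log((1-p)/(1-q)) = 0.95*log(0.95/0.55) = 0.519217.
D = -0.109861 + 0.519217 = 0.4094

0.4094


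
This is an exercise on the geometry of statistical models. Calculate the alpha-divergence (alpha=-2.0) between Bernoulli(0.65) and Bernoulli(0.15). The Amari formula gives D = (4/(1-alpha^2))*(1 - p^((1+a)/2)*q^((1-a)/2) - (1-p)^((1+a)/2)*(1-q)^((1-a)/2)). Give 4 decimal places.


Amari alpha-divergence:
D = (4/(1-alpha^2))*(1 - p^((1+a)/2)*q^((1-a)/2) - (1-p)^((1+a)/2)*(1-q)^((1-a)/2)).
alpha = -2.0, p = 0.65, q = 0.15.
e1 = (1+alpha)/2 = -0.5, e2 = (1-alpha)/2 = 1.5.
t1 = p^e1 * q^e2 = 0.65^-0.5 * 0.15^1.5 = 0.072058.
t2 = (1-p)^e1 * (1-q)^e2 = 0.35^-0.5 * 0.85^1.5 = 1.324629.
4/(1-alpha^2) = -1.333333.
D = -1.333333*(1 - 0.072058 - 1.324629) = 0.5289

0.5289


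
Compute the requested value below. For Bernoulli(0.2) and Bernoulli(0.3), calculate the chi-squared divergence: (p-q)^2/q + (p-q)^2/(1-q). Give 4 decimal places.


Chi-squared divergence between Bernoulli distributions:
chi^2 = (p-q)^2/q + (p-q)^2/(1-q).
p = 0.2, q = 0.3, p-q = -0.1.
(p-q)^2 = 0.01.
term1 = 0.01/0.3 = 0.033333.
term2 = 0.01/0.7 = 0.014286.
chi^2 = 0.033333 + 0.014286 = 0.0476

0.0476


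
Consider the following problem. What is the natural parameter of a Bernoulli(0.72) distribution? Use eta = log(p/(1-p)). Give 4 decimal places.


Natural parameter for Bernoulli: eta = log(p/(1-p)).
p = 0.72, 1-p = 0.28.
p/(1-p) = 2.571429.
eta = log(2.571429) = 0.9445

0.9445


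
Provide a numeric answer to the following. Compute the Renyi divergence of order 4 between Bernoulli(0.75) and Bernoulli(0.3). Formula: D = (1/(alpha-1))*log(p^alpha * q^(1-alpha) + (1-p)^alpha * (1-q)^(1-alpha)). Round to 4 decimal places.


Renyi divergence of order alpha between Bernoulli distributions:
D = (1/(alpha-1))*log(p^alpha * q^(1-alpha) + (1-p)^alpha * (1-q)^(1-alpha)).
alpha = 4, p = 0.75, q = 0.3.
p^alpha * q^(1-alpha) = 0.75^4 * 0.3^-3 = 11.71875.
(1-p)^alpha * (1-q)^(1-alpha) = 0.25^4 * 0.7^-3 = 0.011388.
sum = 11.71875 + 0.011388 = 11.730138.
D = (1/3)*log(11.730138) = 0.8207

0.8207


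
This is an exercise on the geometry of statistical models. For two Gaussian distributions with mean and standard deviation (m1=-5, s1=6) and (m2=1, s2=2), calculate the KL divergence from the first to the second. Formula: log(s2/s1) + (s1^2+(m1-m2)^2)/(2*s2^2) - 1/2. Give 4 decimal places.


KL divergence between normal distributions:
KL = log(s2/s1) + (s1^2 + (m1-m2)^2)/(2*s2^2) - 1/2.
log(2/6) = -1.098612.
(6^2 + (-5-1)^2)/(2*2^2) = (36 + 36)/8 = 9.0.
KL = -1.098612 + 9.0 - 0.5 = 7.4014

7.4014


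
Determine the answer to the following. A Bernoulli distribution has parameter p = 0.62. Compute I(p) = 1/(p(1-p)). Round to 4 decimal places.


For Bernoulli(p), Fisher information is I(p) = 1/(p*(1-p)).
p = 0.62, 1-p = 0.38.
p*(1-p) = 0.2356.
I(p) = 1/0.2356 = 4.2445

4.2445


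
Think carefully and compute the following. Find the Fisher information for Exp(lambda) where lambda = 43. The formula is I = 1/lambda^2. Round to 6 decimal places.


Fisher information for exponential: I(lambda) = 1/lambda^2.
lambda = 43, lambda^2 = 1849.
I = 1/1849 = 0.000541

0.000541


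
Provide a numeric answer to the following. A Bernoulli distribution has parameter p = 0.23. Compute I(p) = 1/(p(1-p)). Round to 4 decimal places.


For Bernoulli(p), Fisher information is I(p) = 1/(p*(1-p)).
p = 0.23, 1-p = 0.77.
p*(1-p) = 0.1771.
I(p) = 1/0.1771 = 5.6465

5.6465


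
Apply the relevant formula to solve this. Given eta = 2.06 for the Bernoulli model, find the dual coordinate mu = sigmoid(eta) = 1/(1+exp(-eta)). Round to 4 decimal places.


Dual coordinate (expectation parameter) for Bernoulli:
mu = 1/(1+exp(-eta)).
eta = 2.06.
exp(-eta) = exp(-2.06) = 0.127454.
mu = 1/(1+0.127454) = 0.8870

0.8870


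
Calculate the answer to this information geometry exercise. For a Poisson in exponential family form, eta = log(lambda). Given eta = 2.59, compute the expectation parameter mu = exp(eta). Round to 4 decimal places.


Expectation parameter for Poisson exponential family:
mu = exp(eta).
eta = 2.59.
mu = exp(2.59) = 13.3298

13.3298


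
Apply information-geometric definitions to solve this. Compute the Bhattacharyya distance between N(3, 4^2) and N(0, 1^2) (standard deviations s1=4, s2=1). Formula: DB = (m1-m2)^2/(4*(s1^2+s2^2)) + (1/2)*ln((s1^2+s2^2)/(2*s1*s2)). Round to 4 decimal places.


Bhattacharyya distance between two Gaussians:
DB = (m1-m2)^2/(4*(s1^2+s2^2)) + (1/2)*ln((s1^2+s2^2)/(2*s1*s2)).
(m1-m2)^2 = (3)^2 = 9.
s1^2+s2^2 = 16 + 1 = 17.
term1 = 9/68 = 0.132353.
term2 = 0.5*ln(17/8.0) = 0.376886.
DB = 0.132353 + 0.376886 = 0.5092

0.5092
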